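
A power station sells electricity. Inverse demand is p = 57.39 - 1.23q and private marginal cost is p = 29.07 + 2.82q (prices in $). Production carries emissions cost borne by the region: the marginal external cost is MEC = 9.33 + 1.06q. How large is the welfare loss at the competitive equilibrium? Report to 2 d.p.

Market equilibrium (private): 29.07 + 2.82q = 57.39 - 1.23q → q_m = 6.9926.
Social marginal cost = private MC + MEC = 38.40 + 3.88q.
Set SMC = demand: 38.40 + 3.88q = 57.39 - 1.23q → q* = 3.7162.
The welfare-loss triangle has base |q_m − q*| and height MEC(q_m) (the vertical gap between SMC and demand is zero at q* and MEC at q_m).
DWL = ½ × 3.2764 × 16.7421 = 27.4269.

DWL = $27.43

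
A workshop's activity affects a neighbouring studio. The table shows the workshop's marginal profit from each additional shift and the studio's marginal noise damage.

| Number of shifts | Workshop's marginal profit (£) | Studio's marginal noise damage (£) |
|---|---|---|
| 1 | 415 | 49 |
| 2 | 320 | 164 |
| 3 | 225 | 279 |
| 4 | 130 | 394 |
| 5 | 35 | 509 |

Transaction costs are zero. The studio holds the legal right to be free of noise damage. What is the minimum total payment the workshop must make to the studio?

£213

Efficient level: marginal profit ≥ marginal noise damage through level 2, so k* = 2.
With the studio holding the right, the workshop must at least compensate total damage at k*: 49 + 164 = 213.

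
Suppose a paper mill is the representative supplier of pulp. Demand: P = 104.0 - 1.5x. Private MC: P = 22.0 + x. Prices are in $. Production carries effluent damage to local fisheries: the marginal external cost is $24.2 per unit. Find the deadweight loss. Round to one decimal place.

DWL = $117.1

Market equilibrium (private): 22.0 + x = 104.0 - 1.5x → x_m = 32.8000.
Social marginal cost = private MC + MEC = 46.2 + x.
Set SMC = demand: 46.2 + x = 104.0 - 1.5x → x* = 23.1200.
The loss is the area between SMC and demand from x* to x_m; with linear curves that's a triangle of height MEC(x_m).
DWL = ½ × 9.6800 × 24.2000 = 117.1280.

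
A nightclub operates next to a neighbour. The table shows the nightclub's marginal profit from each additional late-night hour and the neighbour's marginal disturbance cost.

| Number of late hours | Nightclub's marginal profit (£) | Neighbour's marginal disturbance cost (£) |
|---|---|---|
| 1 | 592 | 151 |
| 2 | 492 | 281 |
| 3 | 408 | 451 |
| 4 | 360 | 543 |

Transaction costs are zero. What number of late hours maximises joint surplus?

Bargaining reaches the level where marginal profit last exceeds marginal disturbance cost.
That holds through level 2 (492 ≥ 281) but not at 3 (408 < 451).

2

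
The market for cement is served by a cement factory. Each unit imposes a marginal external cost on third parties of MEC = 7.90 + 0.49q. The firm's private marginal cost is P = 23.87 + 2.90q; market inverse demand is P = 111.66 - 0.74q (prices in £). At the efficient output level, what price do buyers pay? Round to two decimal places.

P = £97.35

Social marginal cost = private MC + MEC = 31.77 + 3.39q.
Set SMC = demand: 31.77 + 3.39q = 111.66 - 0.74q → q* = 19.3438.
Consumer price on the demand curve at q*: 111.66 − 0.74×19.3438 = 97.3456.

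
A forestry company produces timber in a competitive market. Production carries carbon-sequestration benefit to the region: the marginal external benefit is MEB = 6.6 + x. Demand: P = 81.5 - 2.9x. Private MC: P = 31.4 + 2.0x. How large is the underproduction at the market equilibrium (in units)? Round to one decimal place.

4.3 units

Market equilibrium (private): 31.4 + 2.0x = 81.5 - 2.9x → x_m = 10.2245.
Social marginal cost = private MC − MEB = 24.8 + x.
Set SMC = demand: 24.8 + x = 81.5 - 2.9x → x* = 14.5385.
Gap = |10.2245 − 14.5385| = 4.3140.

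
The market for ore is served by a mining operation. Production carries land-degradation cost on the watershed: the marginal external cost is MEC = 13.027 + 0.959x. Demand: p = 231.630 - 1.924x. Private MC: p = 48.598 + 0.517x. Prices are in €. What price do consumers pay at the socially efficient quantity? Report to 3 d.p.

Social marginal cost = private MC + MEC = 61.625 + 1.476x.
Set SMC = demand: 61.625 + 1.476x = 231.630 - 1.924x → x* = 50.0015.
Consumer price on the demand curve at x*: 231.630 − 1.924×50.0015 = 135.4271.

P = €135.427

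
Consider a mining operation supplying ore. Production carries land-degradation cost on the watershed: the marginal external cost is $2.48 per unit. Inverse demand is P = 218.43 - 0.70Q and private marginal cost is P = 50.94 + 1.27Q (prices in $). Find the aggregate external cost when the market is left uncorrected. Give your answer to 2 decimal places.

Market equilibrium (private): 50.94 + 1.27Q = 218.43 - 0.70Q → Q_m = 85.0203.
Total external cost = MEC × Q_m = 2.48 × 85.0203 = 210.8503.

$210.85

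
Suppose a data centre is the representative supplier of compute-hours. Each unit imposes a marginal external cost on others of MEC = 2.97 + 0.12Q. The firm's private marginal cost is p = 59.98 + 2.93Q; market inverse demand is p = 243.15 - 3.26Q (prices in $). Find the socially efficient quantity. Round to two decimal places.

Q* = 28.56

Social marginal cost = private MC + MEC = 62.95 + 3.05Q.
Set SMC = demand: 62.95 + 3.05Q = 243.15 - 3.26Q → Q* = 28.5578.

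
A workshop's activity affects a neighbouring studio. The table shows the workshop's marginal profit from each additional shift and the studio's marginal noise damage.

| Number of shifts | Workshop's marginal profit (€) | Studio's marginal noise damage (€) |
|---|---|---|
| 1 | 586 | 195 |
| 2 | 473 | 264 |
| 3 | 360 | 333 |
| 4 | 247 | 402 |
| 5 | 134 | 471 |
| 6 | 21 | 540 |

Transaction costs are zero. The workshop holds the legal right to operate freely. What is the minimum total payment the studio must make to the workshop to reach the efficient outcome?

Left alone the workshop would choose level 6 (marginal profit stays positive).
Efficient level: k* = 3 (marginal profit ≥ marginal noise damage through 3).
The studio must at least cover the workshop's forgone profit from cutting 6→3: 247 + 134 + 21 = 402.

€402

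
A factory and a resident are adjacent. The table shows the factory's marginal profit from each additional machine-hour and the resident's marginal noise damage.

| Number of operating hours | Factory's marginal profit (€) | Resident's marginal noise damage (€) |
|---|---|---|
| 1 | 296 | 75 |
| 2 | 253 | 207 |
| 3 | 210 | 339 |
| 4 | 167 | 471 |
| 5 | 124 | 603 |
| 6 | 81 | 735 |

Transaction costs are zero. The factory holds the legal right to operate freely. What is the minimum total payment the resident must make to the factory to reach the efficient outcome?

Left alone the factory would choose level 6 (marginal profit stays positive).
Efficient level: k* = 2 (marginal profit ≥ marginal noise damage through 2).
The resident must at least cover the factory's forgone profit from cutting 6→2: 210 + 167 + 124 + 81 = 582.

€582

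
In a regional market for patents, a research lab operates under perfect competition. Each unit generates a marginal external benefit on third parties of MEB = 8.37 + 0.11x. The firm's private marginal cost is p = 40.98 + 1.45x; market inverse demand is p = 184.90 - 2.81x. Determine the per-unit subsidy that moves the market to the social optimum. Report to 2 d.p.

Social marginal cost = private MC − MEB = 32.61 + 1.34x.
Set SMC = demand: 32.61 + 1.34x = 184.90 - 2.81x → x* = 36.6964.
The Pigouvian subsidy equals MEB at x*: 8.37 + 0.11×36.6964 = 12.4066.

subsidy = 12.41 per unit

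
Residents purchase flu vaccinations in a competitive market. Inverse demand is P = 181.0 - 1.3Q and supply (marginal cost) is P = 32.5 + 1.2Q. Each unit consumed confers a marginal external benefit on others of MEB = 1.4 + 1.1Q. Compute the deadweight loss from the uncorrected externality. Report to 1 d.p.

DWL = 1590.8

Market equilibrium (private): 32.5 + 1.2Q = 181.0 - 1.3Q → Q_m = 59.4000.
Social marginal benefit = demand + MEB = 182.4 - 0.2Q.
Set SMB = MC: 182.4 - 0.2Q = 32.5 + 1.2Q → Q* = 107.0714.
The welfare-loss triangle has base |Q_m − Q*| and height MEB(Q_m) (the vertical gap between SMB and MC is zero at Q* and MEB at Q_m).
DWL = ½ × 47.6714 × 66.7400 = 1590.7946.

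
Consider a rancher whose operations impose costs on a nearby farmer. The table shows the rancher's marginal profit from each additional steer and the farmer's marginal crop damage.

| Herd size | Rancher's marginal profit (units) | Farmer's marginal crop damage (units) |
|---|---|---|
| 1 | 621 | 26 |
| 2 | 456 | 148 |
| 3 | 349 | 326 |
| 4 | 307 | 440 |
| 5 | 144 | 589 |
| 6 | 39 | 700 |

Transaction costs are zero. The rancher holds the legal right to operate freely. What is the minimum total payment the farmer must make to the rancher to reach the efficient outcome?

490

Left alone the rancher would choose level 6 (marginal profit stays positive).
Efficient level: k* = 3 (marginal profit ≥ marginal crop damage through 3).
The farmer must at least cover the rancher's forgone profit from cutting 6→3: 307 + 144 + 39 = 490.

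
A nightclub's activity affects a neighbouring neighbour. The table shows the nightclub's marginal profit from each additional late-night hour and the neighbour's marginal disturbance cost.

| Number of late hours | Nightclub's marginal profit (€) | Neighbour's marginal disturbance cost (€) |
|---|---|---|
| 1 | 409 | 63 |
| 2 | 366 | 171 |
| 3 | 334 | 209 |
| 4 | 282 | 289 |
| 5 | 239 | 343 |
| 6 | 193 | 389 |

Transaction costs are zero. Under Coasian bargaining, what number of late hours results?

Bargaining reaches the level where marginal profit last exceeds marginal disturbance cost.
That holds through level 3 (334 ≥ 209) but not at 4 (282 < 289).

3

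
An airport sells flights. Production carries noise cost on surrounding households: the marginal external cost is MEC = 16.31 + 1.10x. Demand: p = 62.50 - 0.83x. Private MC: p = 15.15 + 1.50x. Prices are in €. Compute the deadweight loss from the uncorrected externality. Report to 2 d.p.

Market equilibrium (private): 15.15 + 1.50x = 62.50 - 0.83x → x_m = 20.3219.
Social marginal cost = private MC + MEC = 31.46 + 2.60x.
Set SMC = demand: 31.46 + 2.60x = 62.50 - 0.83x → x* = 9.0496.
The loss is the area between SMC and demand from x* to x_m; with linear curves that's a triangle of height MEC(x_m).
DWL = ½ × 11.2723 × 38.6641 = 217.9167.

DWL = €217.92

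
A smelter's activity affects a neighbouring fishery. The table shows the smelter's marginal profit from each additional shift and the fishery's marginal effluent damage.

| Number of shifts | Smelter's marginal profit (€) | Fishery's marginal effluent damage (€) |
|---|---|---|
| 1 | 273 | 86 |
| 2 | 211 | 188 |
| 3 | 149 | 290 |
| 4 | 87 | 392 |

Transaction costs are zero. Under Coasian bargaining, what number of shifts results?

2

Bargaining reaches the level where marginal profit last exceeds marginal effluent damage.
That holds through level 2 (211 ≥ 188) but not at 3 (149 < 290).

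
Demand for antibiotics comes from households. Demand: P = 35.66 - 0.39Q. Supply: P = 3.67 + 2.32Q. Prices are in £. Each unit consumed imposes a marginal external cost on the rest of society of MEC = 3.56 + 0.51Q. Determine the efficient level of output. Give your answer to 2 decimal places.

Q* = 8.83

Social marginal benefit = demand − MEC = 32.10 - 0.90Q.
Set SMB = MC: 32.10 - 0.90Q = 3.67 + 2.32Q → Q* = 8.8292.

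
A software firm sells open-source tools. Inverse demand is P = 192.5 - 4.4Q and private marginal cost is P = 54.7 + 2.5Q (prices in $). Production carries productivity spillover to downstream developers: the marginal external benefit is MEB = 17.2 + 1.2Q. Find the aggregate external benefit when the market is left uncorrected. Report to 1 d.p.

$582.8

Market equilibrium (private): 54.7 + 2.5Q = 192.5 - 4.4Q → Q_m = 19.9710.
Total external benefit = ∫₀^{Q_m} (17.2 + 1.2Q) dQ = 17.2×19.9710 + ½×1.2×19.9710² = 582.8057.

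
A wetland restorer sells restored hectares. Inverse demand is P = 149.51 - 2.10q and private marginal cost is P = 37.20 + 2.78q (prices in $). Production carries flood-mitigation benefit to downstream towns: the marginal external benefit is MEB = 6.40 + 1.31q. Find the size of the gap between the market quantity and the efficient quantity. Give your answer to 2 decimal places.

10.24 units

Market equilibrium (private): 37.20 + 2.78q = 149.51 - 2.10q → q_m = 23.0143.
Social marginal cost = private MC − MEB = 30.80 + 1.47q.
Set SMC = demand: 30.80 + 1.47q = 149.51 - 2.10q → q* = 33.2521.
Gap = |23.0143 − 33.2521| = 10.2378.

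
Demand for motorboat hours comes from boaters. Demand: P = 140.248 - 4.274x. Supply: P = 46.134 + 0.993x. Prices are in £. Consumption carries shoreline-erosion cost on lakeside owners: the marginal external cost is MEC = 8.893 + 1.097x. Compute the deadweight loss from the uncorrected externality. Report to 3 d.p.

DWL = £63.793

Market equilibrium (private): 46.134 + 0.993x = 140.248 - 4.274x → x_m = 17.8686.
Social marginal benefit = demand − MEC = 131.355 - 5.371x.
Set SMB = MC: 131.355 - 5.371x = 46.134 + 0.993x → x* = 13.3911.
The loss is the area between SMB and MC from x* to x_m; with linear curves that's a triangle of height MEC(x_m).
DWL = ½ × 4.4775 × 28.4949 = 63.7930.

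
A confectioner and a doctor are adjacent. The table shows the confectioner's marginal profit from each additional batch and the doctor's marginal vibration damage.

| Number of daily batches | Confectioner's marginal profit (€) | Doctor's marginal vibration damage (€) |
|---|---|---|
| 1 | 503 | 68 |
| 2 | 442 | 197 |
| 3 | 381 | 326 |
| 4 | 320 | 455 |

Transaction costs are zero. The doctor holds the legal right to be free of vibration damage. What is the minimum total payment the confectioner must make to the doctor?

€591

Efficient level: marginal profit ≥ marginal vibration damage through level 3, so k* = 3.
With the doctor holding the right, the confectioner must at least compensate total damage at k*: 68 + 197 + 326 = 591.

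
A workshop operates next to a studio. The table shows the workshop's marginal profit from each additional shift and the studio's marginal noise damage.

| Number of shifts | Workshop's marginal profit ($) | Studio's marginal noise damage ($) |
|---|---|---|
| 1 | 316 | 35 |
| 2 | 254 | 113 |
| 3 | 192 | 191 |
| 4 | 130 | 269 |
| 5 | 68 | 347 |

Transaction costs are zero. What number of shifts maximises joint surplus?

3

Bargaining reaches the level where marginal profit last exceeds marginal noise damage.
That holds through level 3 (192 ≥ 191) but not at 4 (130 < 269).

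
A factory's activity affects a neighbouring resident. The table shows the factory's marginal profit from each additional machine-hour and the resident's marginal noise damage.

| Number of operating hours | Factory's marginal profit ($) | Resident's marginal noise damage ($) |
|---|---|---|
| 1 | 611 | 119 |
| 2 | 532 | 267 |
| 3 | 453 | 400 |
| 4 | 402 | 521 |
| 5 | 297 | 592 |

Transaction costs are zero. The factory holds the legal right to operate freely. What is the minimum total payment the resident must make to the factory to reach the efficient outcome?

Left alone the factory would choose level 5 (marginal profit stays positive).
Efficient level: k* = 3 (marginal profit ≥ marginal noise damage through 3).
The resident must at least cover the factory's forgone profit from cutting 5→3: 402 + 297 = 699.

$699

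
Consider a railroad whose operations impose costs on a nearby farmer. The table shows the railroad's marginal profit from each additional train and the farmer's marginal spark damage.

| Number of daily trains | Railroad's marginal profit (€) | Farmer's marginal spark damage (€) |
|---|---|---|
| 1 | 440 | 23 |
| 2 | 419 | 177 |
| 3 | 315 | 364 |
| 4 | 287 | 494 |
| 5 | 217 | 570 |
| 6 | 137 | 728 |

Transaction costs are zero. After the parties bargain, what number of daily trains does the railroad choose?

Bargaining reaches the level where marginal profit last exceeds marginal spark damage.
That holds through level 2 (419 ≥ 177) but not at 3 (315 < 364).

2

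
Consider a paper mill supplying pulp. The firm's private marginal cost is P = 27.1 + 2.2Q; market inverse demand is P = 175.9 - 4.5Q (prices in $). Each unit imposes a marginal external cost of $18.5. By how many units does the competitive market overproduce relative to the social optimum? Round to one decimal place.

Market equilibrium (private): 27.1 + 2.2Q = 175.9 - 4.5Q → Q_m = 22.2090.
Social marginal cost = private MC + MEC = 45.6 + 2.2Q.
Set SMC = demand: 45.6 + 2.2Q = 175.9 - 4.5Q → Q* = 19.4478.
Gap = |22.2090 − 19.4478| = 2.7612.

2.8 units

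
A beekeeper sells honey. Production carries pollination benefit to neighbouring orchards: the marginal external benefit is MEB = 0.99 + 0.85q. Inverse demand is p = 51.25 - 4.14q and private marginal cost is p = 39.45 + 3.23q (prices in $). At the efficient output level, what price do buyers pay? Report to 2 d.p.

Social marginal cost = private MC − MEB = 38.46 + 2.38q.
Set SMC = demand: 38.46 + 2.38q = 51.25 - 4.14q → q* = 1.9617.
Consumer price on the demand curve at q*: 51.25 − 4.14×1.9617 = 43.1286.

P = $43.13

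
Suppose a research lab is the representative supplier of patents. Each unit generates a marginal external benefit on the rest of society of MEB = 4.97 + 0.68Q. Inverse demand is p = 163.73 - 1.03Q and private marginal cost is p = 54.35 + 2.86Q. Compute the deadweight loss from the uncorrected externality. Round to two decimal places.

DWL = 90.40

Market equilibrium (private): 54.35 + 2.86Q = 163.73 - 1.03Q → Q_m = 28.1183.
Social marginal cost = private MC − MEB = 49.38 + 2.18Q.
Set SMC = demand: 49.38 + 2.18Q = 163.73 - 1.03Q → Q* = 35.6231.
The loss is the area between SMC and demand from Q* to Q_m; with linear curves that's a triangle of height MEB(Q_m).
DWL = ½ × 7.5048 × 24.0904 = 90.3968.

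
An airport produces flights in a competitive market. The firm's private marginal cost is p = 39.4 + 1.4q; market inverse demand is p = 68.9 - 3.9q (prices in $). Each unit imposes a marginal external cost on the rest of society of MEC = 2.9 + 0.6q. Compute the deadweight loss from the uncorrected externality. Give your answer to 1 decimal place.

Market equilibrium (private): 39.4 + 1.4q = 68.9 - 3.9q → q_m = 5.5660.
Social marginal cost = private MC + MEC = 42.3 + 2.0q.
Set SMC = demand: 42.3 + 2.0q = 68.9 - 3.9q → q* = 4.5085.
Height of the DWL triangle at q_m is SMC(q_m) − demand(q_m) = MEC(q_m) = 6.2396.
DWL = ½ × 1.0575 × 6.2396 = 3.2992.

DWL = $3.3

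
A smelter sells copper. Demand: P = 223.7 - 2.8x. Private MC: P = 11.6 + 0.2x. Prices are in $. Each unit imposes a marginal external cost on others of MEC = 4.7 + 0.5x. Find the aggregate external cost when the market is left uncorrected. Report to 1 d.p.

Market equilibrium (private): 11.6 + 0.2x = 223.7 - 2.8x → x_m = 70.7000.
Total external cost = ∫₀^{x_m} (4.7 + 0.5x) dx = 4.7×70.7000 + ½×0.5×70.7000² = 1581.9125.

$1581.9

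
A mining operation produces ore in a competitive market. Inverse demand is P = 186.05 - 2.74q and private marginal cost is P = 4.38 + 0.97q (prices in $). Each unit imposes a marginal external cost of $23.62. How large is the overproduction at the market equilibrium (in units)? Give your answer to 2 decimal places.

6.37 units

Market equilibrium (private): 4.38 + 0.97q = 186.05 - 2.74q → q_m = 48.9677.
Social marginal cost = private MC + MEC = 28.00 + 0.97q.
Set SMC = demand: 28.00 + 0.97q = 186.05 - 2.74q → q* = 42.6011.
Gap = |48.9677 − 42.6011| = 6.3666.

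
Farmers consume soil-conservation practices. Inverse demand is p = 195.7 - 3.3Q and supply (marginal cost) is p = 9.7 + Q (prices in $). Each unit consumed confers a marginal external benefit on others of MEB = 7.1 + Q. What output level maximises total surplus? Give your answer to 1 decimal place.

Q* = 58.5

Social marginal benefit = demand + MEB = 202.8 - 2.3Q.
Set SMB = MC: 202.8 - 2.3Q = 9.7 + Q → Q* = 58.5152.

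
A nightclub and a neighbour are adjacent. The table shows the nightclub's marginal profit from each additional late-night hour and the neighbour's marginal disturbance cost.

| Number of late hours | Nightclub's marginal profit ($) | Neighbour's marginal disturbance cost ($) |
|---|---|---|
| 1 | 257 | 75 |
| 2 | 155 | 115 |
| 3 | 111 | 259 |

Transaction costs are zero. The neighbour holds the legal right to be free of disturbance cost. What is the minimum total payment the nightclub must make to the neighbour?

$190

Efficient level: marginal profit ≥ marginal disturbance cost through level 2, so k* = 2.
With the neighbour holding the right, the nightclub must at least compensate total damage at k*: 75 + 115 = 190.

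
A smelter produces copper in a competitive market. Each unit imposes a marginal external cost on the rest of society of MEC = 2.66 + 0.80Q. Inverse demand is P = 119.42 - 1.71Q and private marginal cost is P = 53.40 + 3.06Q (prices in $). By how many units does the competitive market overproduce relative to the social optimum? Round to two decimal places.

Market equilibrium (private): 53.40 + 3.06Q = 119.42 - 1.71Q → Q_m = 13.8407.
Social marginal cost = private MC + MEC = 56.06 + 3.86Q.
Set SMC = demand: 56.06 + 3.86Q = 119.42 - 1.71Q → Q* = 11.3752.
Gap = |13.8407 − 11.3752| = 2.4655.

2.47 units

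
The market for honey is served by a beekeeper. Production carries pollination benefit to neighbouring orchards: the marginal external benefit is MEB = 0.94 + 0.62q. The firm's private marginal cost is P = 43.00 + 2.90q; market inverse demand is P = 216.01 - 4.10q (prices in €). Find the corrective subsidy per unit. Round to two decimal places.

Social marginal cost = private MC − MEB = 42.06 + 2.28q.
Set SMC = demand: 42.06 + 2.28q = 216.01 - 4.10q → q* = 27.2649.
The Pigouvian subsidy equals MEB at q*: 0.94 + 0.62×27.2649 = 17.8442.

subsidy = €17.84 per unit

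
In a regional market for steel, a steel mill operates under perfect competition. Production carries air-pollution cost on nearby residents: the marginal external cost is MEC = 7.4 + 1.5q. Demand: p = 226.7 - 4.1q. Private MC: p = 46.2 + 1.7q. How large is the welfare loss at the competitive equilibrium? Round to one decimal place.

Market equilibrium (private): 46.2 + 1.7q = 226.7 - 4.1q → q_m = 31.1207.
Social marginal cost = private MC + MEC = 53.6 + 3.2q.
Set SMC = demand: 53.6 + 3.2q = 226.7 - 4.1q → q* = 23.7123.
The welfare-loss triangle has base |q_m − q*| and height MEC(q_m) (the vertical gap between SMC and demand is zero at q* and MEC at q_m).
DWL = ½ × 7.4084 × 54.0810 = 200.3268.

DWL = 200.3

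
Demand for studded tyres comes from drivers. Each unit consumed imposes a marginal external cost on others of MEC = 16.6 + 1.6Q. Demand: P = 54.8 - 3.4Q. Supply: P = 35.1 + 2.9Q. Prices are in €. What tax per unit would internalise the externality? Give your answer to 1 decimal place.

Social marginal benefit = demand − MEC = 38.2 - 5.0Q.
Set SMB = MC: 38.2 - 5.0Q = 35.1 + 2.9Q → Q* = 0.3924.
The Pigouvian tax equals MEC at Q*: 16.6 + 1.6×0.3924 = 17.2278.

tax = €17.2 per unit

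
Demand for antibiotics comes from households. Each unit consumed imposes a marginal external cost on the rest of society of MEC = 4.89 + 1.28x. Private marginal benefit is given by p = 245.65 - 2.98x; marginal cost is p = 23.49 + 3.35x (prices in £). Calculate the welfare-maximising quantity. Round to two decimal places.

Social marginal benefit = demand − MEC = 240.76 - 4.26x.
Set SMB = MC: 240.76 - 4.26x = 23.49 + 3.35x → x* = 28.5506.

x* = 28.55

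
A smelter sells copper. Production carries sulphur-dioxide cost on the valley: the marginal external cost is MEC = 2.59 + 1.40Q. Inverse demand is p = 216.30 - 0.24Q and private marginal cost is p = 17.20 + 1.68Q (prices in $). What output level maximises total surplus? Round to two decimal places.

Social marginal cost = private MC + MEC = 19.79 + 3.08Q.
Set SMC = demand: 19.79 + 3.08Q = 216.30 - 0.24Q → Q* = 59.1898.

Q* = 59.19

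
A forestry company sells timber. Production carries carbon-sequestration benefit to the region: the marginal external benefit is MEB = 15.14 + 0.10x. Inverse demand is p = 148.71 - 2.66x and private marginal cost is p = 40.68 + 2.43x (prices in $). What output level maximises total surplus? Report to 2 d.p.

x* = 24.68

Social marginal cost = private MC − MEB = 25.54 + 2.33x.
Set SMC = demand: 25.54 + 2.33x = 148.71 - 2.66x → x* = 24.6834.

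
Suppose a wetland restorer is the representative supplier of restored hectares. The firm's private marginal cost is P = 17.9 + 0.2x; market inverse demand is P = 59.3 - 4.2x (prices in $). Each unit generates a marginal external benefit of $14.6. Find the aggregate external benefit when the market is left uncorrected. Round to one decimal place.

$137.4

Market equilibrium (private): 17.9 + 0.2x = 59.3 - 4.2x → x_m = 9.4091.
Total external benefit = MEB × x_m = 14.6 × 9.4091 = 137.3729.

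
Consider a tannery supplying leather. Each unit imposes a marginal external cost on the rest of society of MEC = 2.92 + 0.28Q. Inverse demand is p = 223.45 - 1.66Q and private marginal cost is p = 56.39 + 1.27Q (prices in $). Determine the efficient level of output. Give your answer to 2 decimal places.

Q* = 51.13

Social marginal cost = private MC + MEC = 59.31 + 1.55Q.
Set SMC = demand: 59.31 + 1.55Q = 223.45 - 1.66Q → Q* = 51.1340.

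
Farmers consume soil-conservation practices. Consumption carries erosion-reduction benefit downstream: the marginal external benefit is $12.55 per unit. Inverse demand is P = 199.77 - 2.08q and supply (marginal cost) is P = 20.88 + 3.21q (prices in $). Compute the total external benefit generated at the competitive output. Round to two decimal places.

Market equilibrium (private): 20.88 + 3.21q = 199.77 - 2.08q → q_m = 33.8166.
Total external benefit = MEB × q_m = 12.55 × 33.8166 = 424.3983.

$424.40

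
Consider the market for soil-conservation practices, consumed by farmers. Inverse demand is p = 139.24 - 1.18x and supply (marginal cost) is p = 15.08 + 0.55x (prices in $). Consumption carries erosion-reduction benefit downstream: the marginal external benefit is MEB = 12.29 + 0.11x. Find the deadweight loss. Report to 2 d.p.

Market equilibrium (private): 15.08 + 0.55x = 139.24 - 1.18x → x_m = 71.7688.
Social marginal benefit = demand + MEB = 151.53 - 1.07x.
Set SMB = MC: 151.53 - 1.07x = 15.08 + 0.55x → x* = 84.2284.
Height of the DWL triangle at x_m is SMB(x_m) − MC(x_m) = MEB(x_m) = 20.1846.
DWL = ½ × 12.4596 × 20.1846 = 125.7460.

DWL = $125.75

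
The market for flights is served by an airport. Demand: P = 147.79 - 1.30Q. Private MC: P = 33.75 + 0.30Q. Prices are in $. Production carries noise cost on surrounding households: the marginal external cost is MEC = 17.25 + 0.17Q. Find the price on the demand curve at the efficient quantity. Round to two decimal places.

P = $76.70

Social marginal cost = private MC + MEC = 51.00 + 0.47Q.
Set SMC = demand: 51.00 + 0.47Q = 147.79 - 1.30Q → Q* = 54.6836.
Consumer price on the demand curve at Q*: 147.79 − 1.30×54.6836 = 76.7013.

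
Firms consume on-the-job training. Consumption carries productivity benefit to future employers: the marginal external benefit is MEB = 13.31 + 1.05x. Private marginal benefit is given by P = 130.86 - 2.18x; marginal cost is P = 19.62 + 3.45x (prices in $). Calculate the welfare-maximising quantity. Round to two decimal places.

x* = 27.19

Social marginal benefit = demand + MEB = 144.17 - 1.13x.
Set SMB = MC: 144.17 - 1.13x = 19.62 + 3.45x → x* = 27.1943.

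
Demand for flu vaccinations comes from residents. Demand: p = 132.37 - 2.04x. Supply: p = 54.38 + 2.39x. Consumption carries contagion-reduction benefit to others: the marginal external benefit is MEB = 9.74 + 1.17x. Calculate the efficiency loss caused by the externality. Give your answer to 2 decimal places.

DWL = 141.16

Market equilibrium (private): 54.38 + 2.39x = 132.37 - 2.04x → x_m = 17.6050.
Social marginal benefit = demand + MEB = 142.11 - 0.87x.
Set SMB = MC: 142.11 - 0.87x = 54.38 + 2.39x → x* = 26.9110.
The welfare-loss triangle has base |x_m − x*| and height MEB(x_m) (the vertical gap between SMB and MC is zero at x* and MEB at x_m).
DWL = ½ × 9.3060 × 30.3378 = 141.1618.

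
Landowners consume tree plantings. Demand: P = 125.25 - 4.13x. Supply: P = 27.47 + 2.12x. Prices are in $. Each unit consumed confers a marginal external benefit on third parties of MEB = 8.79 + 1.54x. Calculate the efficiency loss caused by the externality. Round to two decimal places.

Market equilibrium (private): 27.47 + 2.12x = 125.25 - 4.13x → x_m = 15.6448.
Social marginal benefit = demand + MEB = 134.04 - 2.59x.
Set SMB = MC: 134.04 - 2.59x = 27.47 + 2.12x → x* = 22.6263.
Between x* and x_m the wedge SMB − MC runs linearly from 0 to MEB(x_m), so the loss is a triangle.
DWL = ½ × 6.9815 × 32.8830 = 114.7863.

DWL = $114.79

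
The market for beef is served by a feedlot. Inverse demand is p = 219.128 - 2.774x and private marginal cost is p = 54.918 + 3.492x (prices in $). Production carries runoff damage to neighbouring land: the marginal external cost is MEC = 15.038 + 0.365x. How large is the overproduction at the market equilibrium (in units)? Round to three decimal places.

Market equilibrium (private): 54.918 + 3.492x = 219.128 - 2.774x → x_m = 26.2065.
Social marginal cost = private MC + MEC = 69.956 + 3.857x.
Set SMC = demand: 69.956 + 3.857x = 219.128 - 2.774x → x* = 22.4962.
Gap = |26.2065 − 22.4962| = 3.7103.

3.710 units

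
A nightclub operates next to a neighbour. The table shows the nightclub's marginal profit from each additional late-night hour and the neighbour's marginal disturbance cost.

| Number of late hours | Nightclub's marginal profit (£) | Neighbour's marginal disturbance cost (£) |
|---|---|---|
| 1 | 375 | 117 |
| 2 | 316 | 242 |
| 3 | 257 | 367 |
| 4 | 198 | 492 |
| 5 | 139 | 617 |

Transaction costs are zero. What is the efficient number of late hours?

Bargaining reaches the level where marginal profit last exceeds marginal disturbance cost.
That holds through level 2 (316 ≥ 242) but not at 3 (257 < 367).

2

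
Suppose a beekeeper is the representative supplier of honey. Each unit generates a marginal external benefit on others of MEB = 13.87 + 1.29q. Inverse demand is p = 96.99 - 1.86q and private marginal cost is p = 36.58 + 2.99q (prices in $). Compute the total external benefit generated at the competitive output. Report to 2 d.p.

$272.83

Market equilibrium (private): 36.58 + 2.99q = 96.99 - 1.86q → q_m = 12.4557.
Total external benefit = ∫₀^{q_m} (13.87 + 1.29q) dq = 13.87×12.4557 + ½×1.29×12.4557² = 272.8287.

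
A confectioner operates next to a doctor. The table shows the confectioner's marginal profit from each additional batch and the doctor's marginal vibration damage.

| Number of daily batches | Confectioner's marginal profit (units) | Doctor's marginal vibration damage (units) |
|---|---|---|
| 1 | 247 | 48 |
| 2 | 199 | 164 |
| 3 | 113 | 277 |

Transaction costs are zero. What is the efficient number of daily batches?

2

Bargaining reaches the level where marginal profit last exceeds marginal vibration damage.
That holds through level 2 (199 ≥ 164) but not at 3 (113 < 277).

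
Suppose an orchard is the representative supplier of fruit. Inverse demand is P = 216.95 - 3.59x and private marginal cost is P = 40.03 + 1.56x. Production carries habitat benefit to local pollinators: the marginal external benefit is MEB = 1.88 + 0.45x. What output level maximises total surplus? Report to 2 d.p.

Social marginal cost = private MC − MEB = 38.15 + 1.11x.
Set SMC = demand: 38.15 + 1.11x = 216.95 - 3.59x → x* = 38.0426.

x* = 38.04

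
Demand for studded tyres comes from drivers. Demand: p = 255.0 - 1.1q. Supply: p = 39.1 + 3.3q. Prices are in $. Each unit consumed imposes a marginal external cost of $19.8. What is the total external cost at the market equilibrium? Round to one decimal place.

Market equilibrium (private): 39.1 + 3.3q = 255.0 - 1.1q → q_m = 49.0682.
Total external cost = MEC × q_m = 19.8 × 49.0682 = 971.5504.

$971.6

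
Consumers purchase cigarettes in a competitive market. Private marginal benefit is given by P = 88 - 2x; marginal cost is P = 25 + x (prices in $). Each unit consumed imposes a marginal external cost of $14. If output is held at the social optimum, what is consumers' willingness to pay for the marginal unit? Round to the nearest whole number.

P = $55

Social marginal benefit = demand − MEC = 74 - 2x.
Set SMB = MC: 74 - 2x = 25 + x → x* = 16.3333.
Consumer price on the demand curve at x*: 88 − 2×16.3333 = 55.3334.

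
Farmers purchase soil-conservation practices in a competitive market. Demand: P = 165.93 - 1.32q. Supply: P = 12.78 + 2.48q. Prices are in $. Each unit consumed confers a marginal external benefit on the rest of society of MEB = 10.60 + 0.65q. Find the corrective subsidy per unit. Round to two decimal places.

Social marginal benefit = demand + MEB = 176.53 - 0.67q.
Set SMB = MC: 176.53 - 0.67q = 12.78 + 2.48q → q* = 51.9841.
The Pigouvian subsidy equals MEB at q*: 10.60 + 0.65×51.9841 = 44.3897.

subsidy = $44.39 per unit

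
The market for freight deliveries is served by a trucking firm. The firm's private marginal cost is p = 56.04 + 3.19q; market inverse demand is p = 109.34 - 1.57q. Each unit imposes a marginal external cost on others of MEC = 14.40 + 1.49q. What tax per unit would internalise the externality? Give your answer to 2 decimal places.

Social marginal cost = private MC + MEC = 70.44 + 4.68q.
Set SMC = demand: 70.44 + 4.68q = 109.34 - 1.57q → q* = 6.2240.
The Pigouvian tax equals MEC at q*: 14.40 + 1.49×6.2240 = 23.6738.

tax = 23.67 per unit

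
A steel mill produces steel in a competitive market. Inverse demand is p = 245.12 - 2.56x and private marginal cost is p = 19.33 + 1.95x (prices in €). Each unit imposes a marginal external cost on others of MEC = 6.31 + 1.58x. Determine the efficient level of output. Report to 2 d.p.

Social marginal cost = private MC + MEC = 25.64 + 3.53x.
Set SMC = demand: 25.64 + 3.53x = 245.12 - 2.56x → x* = 36.0394.

x* = 36.04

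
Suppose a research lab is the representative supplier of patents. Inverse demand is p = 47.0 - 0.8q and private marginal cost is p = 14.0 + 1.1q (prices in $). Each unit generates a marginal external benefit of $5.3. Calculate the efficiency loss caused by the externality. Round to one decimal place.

Market equilibrium (private): 14.0 + 1.1q = 47.0 - 0.8q → q_m = 17.3684.
Social marginal cost = private MC − MEB = 8.7 + 1.1q.
Set SMC = demand: 8.7 + 1.1q = 47.0 - 0.8q → q* = 20.1579.
Height of the DWL triangle at q_m is demand(q_m) − SMC(q_m) = MEB(q_m) = 5.3000.
DWL = ½ × 2.7895 × 5.3000 = 7.3922.

DWL = $7.4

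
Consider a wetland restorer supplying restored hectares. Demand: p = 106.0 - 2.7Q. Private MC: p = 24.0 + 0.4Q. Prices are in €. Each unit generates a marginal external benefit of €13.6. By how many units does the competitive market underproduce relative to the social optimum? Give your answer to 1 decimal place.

Market equilibrium (private): 24.0 + 0.4Q = 106.0 - 2.7Q → Q_m = 26.4516.
Social marginal cost = private MC − MEB = 10.4 + 0.4Q.
Set SMC = demand: 10.4 + 0.4Q = 106.0 - 2.7Q → Q* = 30.8387.
Gap = |26.4516 − 30.8387| = 4.3871.

4.4 units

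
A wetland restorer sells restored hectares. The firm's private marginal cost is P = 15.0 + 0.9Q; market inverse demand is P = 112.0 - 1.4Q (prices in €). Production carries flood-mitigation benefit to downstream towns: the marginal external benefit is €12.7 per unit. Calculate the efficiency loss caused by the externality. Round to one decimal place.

Market equilibrium (private): 15.0 + 0.9Q = 112.0 - 1.4Q → Q_m = 42.1739.
Social marginal cost = private MC − MEB = 2.3 + 0.9Q.
Set SMC = demand: 2.3 + 0.9Q = 112.0 - 1.4Q → Q* = 47.6957.
Between Q* and Q_m the wedge demand − SMC runs linearly from 0 to MEB(Q_m), so the loss is a triangle.
DWL = ½ × 5.5218 × 12.7000 = 35.0634.

DWL = €35.1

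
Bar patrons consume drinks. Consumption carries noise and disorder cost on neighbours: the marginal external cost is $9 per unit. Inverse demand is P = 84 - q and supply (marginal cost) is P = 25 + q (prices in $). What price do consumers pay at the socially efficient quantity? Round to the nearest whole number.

Social marginal benefit = demand − MEC = 75 - q.
Set SMB = MC: 75 - q = 25 + q → q* = 25.0000.
Consumer price on the demand curve at q*: 84 − 1×25.0000 = 59.0000.

P = $59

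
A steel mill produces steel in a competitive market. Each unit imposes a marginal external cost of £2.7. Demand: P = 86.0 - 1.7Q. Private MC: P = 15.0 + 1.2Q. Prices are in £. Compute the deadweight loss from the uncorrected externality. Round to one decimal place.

Market equilibrium (private): 15.0 + 1.2Q = 86.0 - 1.7Q → Q_m = 24.4828.
Social marginal cost = private MC + MEC = 17.7 + 1.2Q.
Set SMC = demand: 17.7 + 1.2Q = 86.0 - 1.7Q → Q* = 23.5517.
Between Q* and Q_m the wedge SMC − demand runs linearly from 0 to MEC(Q_m), so the loss is a triangle.
DWL = ½ × 0.9311 × 2.7000 = 1.2570.

DWL = £1.3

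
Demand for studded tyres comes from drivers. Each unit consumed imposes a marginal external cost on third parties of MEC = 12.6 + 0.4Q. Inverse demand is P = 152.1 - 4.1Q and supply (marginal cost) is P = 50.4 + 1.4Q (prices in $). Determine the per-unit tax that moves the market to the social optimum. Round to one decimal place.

Social marginal benefit = demand − MEC = 139.5 - 4.5Q.
Set SMB = MC: 139.5 - 4.5Q = 50.4 + 1.4Q → Q* = 15.1017.
The Pigouvian tax equals MEC at Q*: 12.6 + 0.4×15.1017 = 18.6407.

tax = $18.6 per unit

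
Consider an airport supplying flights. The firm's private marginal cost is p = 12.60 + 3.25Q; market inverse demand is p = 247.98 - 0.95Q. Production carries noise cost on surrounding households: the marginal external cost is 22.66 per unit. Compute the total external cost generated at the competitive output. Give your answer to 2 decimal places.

1269.93

Market equilibrium (private): 12.60 + 3.25Q = 247.98 - 0.95Q → Q_m = 56.0429.
Total external cost = MEC × Q_m = 22.66 × 56.0429 = 1269.9321.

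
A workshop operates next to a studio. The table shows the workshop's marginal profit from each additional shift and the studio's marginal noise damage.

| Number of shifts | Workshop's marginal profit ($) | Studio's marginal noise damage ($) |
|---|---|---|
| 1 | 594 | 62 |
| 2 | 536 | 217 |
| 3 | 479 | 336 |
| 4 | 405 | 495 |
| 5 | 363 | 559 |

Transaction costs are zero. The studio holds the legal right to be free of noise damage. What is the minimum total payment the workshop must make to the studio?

Efficient level: marginal profit ≥ marginal noise damage through level 3, so k* = 3.
With the studio holding the right, the workshop must at least compensate total damage at k*: 62 + 217 + 336 = 615.

$615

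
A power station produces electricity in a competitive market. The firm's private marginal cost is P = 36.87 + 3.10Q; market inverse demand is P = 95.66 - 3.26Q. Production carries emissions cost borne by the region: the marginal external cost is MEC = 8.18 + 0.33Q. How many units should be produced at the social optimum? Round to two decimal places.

Q* = 7.57

Social marginal cost = private MC + MEC = 45.05 + 3.43Q.
Set SMC = demand: 45.05 + 3.43Q = 95.66 - 3.26Q → Q* = 7.5650.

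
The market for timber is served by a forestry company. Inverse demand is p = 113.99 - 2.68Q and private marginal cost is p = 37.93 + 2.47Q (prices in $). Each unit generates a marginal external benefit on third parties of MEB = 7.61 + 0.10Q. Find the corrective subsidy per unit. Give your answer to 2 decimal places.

subsidy = $9.27 per unit

Social marginal cost = private MC − MEB = 30.32 + 2.37Q.
Set SMC = demand: 30.32 + 2.37Q = 113.99 - 2.68Q → Q* = 16.5683.
The Pigouvian subsidy equals MEB at Q*: 7.61 + 0.10×16.5683 = 9.2668.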